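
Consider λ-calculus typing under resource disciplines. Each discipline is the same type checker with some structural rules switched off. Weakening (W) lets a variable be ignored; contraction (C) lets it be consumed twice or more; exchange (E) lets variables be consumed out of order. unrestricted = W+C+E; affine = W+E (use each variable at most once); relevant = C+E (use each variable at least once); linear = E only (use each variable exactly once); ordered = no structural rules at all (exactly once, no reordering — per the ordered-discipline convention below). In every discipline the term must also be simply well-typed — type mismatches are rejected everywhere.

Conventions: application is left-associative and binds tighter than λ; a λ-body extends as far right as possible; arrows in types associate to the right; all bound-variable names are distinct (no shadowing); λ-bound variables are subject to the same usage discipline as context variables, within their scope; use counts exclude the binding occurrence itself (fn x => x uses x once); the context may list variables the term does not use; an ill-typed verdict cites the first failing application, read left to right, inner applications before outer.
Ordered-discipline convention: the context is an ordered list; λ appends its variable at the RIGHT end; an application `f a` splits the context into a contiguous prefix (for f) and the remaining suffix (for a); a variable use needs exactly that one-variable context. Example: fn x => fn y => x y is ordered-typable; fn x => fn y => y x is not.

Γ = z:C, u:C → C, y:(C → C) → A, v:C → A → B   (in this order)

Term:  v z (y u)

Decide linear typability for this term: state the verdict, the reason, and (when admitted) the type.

yes — single use per variable (z, u, y, v); term : B
use counts: z=1; u=1; y=1; v=1
order of uses: v, z, y, u
typing: ✓ — B
summary: ordered ✗, linear ✓, affine ✓, relevant ✓, unrestricted ✓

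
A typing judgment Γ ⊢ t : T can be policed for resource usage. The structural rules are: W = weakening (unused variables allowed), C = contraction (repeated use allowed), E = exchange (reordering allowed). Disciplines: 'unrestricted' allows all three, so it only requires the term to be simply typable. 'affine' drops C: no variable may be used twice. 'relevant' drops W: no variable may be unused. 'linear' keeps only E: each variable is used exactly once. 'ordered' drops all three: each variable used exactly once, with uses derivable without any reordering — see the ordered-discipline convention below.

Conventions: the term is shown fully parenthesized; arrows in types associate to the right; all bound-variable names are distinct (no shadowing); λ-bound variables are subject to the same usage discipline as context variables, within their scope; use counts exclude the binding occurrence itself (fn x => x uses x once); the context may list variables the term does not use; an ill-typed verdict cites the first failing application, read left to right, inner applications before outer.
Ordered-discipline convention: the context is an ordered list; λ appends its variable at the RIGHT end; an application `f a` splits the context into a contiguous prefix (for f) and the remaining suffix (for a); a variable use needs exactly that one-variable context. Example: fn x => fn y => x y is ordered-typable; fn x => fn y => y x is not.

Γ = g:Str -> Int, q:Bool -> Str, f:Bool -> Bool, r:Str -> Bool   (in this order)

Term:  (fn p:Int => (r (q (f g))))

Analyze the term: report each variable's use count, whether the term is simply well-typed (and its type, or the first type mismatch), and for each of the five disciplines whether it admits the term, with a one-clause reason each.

counts: g=1, q=1, f=1, r=1, p [bound]=0
order of uses: r, q, f, g
typing: ill-typed: an argument Str -> Int mismatches the expected Bool
ordered: ✗, a type mismatch blocks all five
linear: ✗, the type mismatch rejects it
affine: ✗, not simply typable
relevant: ✗, fails simple typing
unrestricted: ✗, a type mismatch blocks all five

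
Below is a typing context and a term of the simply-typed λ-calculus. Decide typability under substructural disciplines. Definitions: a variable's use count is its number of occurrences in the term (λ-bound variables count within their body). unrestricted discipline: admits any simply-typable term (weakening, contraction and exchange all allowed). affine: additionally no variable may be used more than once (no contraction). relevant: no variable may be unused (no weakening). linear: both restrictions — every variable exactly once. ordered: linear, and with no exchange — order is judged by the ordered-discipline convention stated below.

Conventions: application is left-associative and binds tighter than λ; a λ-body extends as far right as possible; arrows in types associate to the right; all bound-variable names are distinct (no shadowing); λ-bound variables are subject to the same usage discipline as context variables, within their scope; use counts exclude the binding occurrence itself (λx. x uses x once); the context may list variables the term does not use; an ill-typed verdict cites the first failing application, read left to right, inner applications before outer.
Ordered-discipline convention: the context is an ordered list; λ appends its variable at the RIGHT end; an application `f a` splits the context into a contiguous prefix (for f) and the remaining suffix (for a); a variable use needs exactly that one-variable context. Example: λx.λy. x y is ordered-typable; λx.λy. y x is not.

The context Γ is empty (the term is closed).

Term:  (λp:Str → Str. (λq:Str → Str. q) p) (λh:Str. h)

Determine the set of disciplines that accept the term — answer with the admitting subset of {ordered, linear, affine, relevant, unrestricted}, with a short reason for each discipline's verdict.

admitting disciplines: ordered, linear, affine, relevant, unrestricted
counts: p (bound) ×1, q (bound) ×1, h (bound) ×1
use order (left to right): q, p, h
typing: the term checks, with type Str → Str
ordered: ✓ — p, q, h once each; derivable with no W/C/E
linear: ✓ — exactly-once usage across p, q, h
affine: ✓ — at most one use each (p, q, h)
relevant: ✓ — every one of p, q, h appears
unrestricted: ✓ — typability at Str → Str is all that's needed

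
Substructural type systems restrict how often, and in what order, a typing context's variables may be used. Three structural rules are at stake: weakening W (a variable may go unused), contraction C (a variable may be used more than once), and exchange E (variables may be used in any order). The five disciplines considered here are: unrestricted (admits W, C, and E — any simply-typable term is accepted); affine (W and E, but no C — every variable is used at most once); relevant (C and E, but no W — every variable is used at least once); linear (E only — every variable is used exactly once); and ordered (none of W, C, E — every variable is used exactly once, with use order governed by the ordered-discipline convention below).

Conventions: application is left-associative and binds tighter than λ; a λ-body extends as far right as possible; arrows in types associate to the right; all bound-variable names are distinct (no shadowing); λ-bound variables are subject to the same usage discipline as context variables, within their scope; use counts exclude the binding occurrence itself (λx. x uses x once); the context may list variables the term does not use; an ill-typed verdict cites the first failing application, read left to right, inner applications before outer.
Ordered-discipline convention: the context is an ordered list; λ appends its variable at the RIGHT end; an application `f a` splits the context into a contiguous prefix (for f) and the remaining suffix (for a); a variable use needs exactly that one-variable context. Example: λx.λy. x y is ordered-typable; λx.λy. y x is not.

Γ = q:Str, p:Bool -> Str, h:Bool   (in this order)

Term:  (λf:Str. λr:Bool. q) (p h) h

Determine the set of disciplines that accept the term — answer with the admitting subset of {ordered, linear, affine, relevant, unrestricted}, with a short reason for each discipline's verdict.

admitted by: unrestricted
variable uses: q ×1; p ×1; h ×2; f (λ-bound) ×0; r (λ-bound) ×0
left-to-right use order: q, p, h, h
typing: ✓ — Str
ordered ✗ (needs contraction — h ×2; unused: f, r — weakening required)
linear ✗ (needs contraction — h ×2; unused: f, r — weakening required)
affine ✗ (needs contraction — h ×2)
relevant ✗ (unused: f, r — weakening required)
unrestricted ✓ (typability at Str is all that's needed)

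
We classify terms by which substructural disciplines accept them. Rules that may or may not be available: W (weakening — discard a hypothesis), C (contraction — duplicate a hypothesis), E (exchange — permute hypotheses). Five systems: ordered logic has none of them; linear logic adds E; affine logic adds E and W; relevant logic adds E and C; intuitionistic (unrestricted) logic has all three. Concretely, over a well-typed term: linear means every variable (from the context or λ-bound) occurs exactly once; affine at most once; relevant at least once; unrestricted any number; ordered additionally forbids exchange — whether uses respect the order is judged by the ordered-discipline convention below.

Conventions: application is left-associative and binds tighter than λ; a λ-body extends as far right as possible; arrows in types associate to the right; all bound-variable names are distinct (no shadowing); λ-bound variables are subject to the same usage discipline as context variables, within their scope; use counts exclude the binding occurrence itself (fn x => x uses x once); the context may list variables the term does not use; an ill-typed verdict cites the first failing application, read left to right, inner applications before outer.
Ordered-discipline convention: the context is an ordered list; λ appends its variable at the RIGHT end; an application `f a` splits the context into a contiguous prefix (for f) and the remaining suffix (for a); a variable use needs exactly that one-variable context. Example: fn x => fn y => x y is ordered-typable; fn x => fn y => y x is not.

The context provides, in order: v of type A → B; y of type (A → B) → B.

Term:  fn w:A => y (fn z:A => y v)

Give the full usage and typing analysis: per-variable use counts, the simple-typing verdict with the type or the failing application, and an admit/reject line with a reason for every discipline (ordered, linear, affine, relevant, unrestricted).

counts: v ×1; y ×2; w (λ-bound) ×0; z (λ-bound) ×0
left-to-right use order: y, y, v
typing: ✓ — A → B
ordered: ✗ — repeated use of y ×2; needs weakening: w, z unused
linear: ✗ — repeated use of y ×2; needs weakening: w, z unused
affine: ✗ — repeated use of y ×2
relevant: ✗ — needs weakening: w, z unused
unrestricted: ✓ — simply typable at A → B; W, C, E all held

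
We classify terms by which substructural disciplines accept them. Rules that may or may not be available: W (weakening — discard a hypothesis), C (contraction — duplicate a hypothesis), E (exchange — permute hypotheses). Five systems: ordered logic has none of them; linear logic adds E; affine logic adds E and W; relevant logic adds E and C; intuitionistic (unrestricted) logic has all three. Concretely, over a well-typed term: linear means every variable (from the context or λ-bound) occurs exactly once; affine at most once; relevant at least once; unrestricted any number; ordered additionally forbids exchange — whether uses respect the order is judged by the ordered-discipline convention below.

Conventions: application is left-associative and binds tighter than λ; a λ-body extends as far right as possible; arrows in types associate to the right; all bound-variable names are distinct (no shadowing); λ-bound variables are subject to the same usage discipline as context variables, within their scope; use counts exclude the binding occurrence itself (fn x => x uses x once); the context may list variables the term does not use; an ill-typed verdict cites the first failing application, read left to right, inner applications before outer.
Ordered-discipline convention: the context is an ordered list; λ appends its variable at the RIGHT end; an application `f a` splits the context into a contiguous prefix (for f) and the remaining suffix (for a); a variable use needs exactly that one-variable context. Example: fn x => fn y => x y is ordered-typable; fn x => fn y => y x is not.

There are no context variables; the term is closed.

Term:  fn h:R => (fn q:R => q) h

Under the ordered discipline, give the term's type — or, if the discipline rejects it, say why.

term : R -> R
counts: h (bound): 1×, q (bound): 1×
uses in reading order: q, h
typing: ✓ — R -> R
per-discipline verdicts: ordered ✓; linear ✓; affine ✓; relevant ✓; unrestricted ✓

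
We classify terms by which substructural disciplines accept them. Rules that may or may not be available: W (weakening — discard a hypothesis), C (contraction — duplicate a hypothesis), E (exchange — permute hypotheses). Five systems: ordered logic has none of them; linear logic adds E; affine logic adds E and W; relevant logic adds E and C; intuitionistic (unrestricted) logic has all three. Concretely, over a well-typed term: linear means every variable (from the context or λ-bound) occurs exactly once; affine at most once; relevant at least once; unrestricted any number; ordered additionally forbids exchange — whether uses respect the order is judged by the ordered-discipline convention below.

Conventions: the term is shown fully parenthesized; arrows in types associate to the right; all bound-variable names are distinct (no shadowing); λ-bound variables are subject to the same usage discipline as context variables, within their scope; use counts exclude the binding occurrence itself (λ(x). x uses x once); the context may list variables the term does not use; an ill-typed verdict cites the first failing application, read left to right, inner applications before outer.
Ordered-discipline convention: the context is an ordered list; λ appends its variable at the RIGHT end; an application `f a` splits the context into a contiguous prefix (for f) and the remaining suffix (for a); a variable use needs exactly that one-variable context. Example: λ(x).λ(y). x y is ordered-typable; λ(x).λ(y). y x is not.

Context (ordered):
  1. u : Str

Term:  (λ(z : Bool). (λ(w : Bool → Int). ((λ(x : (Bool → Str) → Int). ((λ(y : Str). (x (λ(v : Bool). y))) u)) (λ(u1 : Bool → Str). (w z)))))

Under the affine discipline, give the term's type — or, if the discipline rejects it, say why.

term : Bool → (Bool → Int) → Int
use counts: u=1, z (λ-bound)=1, w (λ-bound)=1, x (λ-bound)=1, y (λ-bound)=1, v (λ-bound)=0, u1 (λ-bound)=0
uses in reading order: x, y, u, w, z
typing: the term checks, with type Bool → (Bool → Int) → Int
per-discipline verdicts: ordered ✗ · linear ✗ · affine ✓ · relevant ✗ · unrestricted ✓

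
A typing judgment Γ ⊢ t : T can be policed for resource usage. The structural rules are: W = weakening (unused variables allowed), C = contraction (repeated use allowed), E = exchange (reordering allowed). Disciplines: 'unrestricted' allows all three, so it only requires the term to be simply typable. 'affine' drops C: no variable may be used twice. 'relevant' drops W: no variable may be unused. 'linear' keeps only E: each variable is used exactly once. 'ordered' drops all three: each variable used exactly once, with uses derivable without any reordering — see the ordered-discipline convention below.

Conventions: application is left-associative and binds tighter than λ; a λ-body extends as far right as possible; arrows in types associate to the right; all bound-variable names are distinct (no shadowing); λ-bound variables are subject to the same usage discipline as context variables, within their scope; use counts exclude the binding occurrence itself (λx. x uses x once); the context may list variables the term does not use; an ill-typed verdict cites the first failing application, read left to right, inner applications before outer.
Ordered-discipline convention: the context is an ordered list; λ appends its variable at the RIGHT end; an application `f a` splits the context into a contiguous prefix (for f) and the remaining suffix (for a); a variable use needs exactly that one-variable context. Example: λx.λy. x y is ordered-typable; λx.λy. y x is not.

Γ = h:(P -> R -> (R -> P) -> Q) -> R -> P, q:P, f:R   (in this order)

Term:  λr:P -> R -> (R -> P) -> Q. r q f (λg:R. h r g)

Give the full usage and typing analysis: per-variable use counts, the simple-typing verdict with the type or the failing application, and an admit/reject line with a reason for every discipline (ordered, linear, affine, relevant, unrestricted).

usage: h=1; q=1; f=1; r (bound)=2; g (bound)=1
uses in reading order: r, q, f, h, r, g
typing: the term checks, with type (P -> R -> (R -> P) -> Q) -> Q
ordered: ✗ — repeated use of r ×2
linear: ✗ — repeated use of r ×2
affine: ✗ — repeated use of r ×2
relevant: ✓ — none of h, q, f, r, g goes unused
unrestricted: ✓ — simply typable at (P -> R -> (R -> P) -> Q) -> Q; W, C, E all held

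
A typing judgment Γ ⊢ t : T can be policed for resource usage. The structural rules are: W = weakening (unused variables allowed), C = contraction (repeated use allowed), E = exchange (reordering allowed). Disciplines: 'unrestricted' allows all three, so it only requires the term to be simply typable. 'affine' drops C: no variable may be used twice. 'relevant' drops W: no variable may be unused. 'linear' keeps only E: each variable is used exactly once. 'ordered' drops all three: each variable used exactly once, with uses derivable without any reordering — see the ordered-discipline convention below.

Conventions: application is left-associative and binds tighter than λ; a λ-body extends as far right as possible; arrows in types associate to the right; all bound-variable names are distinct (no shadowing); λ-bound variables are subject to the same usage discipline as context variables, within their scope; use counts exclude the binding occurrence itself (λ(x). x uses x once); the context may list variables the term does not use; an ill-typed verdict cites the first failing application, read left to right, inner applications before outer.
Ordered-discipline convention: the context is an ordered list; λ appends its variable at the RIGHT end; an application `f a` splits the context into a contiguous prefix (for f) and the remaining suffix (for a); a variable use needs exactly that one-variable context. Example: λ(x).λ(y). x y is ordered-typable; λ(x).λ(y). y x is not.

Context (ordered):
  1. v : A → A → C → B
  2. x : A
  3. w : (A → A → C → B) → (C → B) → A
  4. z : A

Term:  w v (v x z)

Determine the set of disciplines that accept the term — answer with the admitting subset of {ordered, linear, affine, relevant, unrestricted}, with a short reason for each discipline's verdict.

admitted in: relevant, unrestricted
usage: v: 2, x: 1, w: 1, z: 1
use order (left to right): w, v, v, x, z
typing: the term checks, with type A
ordered ✗ (v ×2 used more than once (contraction))
linear ✗ (v ×2 used more than once (contraction))
affine ✗ (v ×2 used more than once (contraction))
relevant ✓ (none of v, x, w, z goes unused)
unrestricted ✓ (typability at A is all that's needed)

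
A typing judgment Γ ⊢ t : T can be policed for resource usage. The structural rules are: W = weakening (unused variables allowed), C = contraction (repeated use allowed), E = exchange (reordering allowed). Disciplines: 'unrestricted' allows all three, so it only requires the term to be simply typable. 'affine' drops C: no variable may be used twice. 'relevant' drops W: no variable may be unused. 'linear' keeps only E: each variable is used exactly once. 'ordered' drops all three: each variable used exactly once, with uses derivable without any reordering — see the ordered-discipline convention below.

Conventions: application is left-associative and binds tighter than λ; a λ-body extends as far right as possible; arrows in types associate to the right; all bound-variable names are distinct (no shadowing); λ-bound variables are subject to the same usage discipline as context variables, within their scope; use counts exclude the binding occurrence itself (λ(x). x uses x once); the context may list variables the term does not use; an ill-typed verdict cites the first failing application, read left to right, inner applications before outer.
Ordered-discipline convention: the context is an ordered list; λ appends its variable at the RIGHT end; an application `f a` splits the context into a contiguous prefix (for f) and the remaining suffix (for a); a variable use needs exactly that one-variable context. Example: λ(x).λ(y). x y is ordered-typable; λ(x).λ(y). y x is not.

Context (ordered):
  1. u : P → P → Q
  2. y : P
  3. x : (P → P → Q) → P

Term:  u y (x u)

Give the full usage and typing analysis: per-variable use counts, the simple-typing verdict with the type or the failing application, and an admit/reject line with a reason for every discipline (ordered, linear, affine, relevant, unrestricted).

counts: u: 2, y: 1, x: 1
uses in reading order: u, y, x, u
typing: well-typed at Q
ordered: ✗ — u ×2 used more than once (contraction)
linear: ✗ — u ×2 used more than once (contraction)
affine: ✗ — u ×2 used more than once (contraction)
relevant: ✓ — at least one use each (u, y, x)
unrestricted: ✓ — well-typed at Q; no restrictions here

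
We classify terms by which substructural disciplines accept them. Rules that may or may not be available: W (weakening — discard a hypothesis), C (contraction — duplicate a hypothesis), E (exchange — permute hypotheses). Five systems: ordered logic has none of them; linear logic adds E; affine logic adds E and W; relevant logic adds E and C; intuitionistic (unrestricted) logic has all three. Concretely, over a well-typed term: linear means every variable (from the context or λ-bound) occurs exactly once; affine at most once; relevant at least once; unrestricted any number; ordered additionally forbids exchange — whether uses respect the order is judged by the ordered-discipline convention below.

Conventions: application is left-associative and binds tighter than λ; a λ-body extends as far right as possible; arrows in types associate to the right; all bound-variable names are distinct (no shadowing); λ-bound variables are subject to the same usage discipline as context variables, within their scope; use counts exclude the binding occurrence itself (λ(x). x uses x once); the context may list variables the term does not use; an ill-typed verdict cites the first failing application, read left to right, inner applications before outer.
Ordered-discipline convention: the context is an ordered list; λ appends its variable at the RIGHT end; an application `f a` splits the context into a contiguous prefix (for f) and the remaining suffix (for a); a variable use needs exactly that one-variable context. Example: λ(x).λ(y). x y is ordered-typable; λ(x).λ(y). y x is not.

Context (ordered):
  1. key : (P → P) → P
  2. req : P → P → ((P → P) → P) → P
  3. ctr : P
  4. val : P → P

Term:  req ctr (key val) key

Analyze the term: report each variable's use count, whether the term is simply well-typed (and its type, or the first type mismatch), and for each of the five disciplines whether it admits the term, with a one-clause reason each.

variable uses: key ×2, req ×1, ctr ×1, val ×1
order of uses: req, ctr, key, val, key
typing: the term checks, with type P
ordered: ✗, key ×2 used more than once (contraction)
linear: ✗, key ×2 used more than once (contraction)
affine: ✗, key ×2 used more than once (contraction)
relevant: ✓, none of key, req, ctr, val goes unused
unrestricted: ✓, type-checks (P) and nothing is barred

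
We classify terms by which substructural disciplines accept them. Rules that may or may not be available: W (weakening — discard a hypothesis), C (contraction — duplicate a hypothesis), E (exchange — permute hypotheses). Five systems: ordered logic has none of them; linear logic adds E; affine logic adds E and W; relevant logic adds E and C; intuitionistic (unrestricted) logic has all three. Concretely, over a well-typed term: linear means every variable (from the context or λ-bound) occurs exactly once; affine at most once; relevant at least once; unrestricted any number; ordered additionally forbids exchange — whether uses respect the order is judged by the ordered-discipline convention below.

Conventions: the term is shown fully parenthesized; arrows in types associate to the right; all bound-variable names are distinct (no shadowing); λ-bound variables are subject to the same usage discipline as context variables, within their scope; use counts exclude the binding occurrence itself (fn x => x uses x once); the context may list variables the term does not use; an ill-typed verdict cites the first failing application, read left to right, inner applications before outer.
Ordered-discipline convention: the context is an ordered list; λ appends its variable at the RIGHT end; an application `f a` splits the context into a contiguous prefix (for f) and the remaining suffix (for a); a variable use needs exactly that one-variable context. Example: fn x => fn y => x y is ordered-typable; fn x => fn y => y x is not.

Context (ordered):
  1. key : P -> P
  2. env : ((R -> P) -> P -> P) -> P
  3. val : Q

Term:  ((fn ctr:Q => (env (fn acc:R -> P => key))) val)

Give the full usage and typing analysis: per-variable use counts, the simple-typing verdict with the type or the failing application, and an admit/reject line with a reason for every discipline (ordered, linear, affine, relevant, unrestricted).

variable uses: key: 1; env: 1; val: 1; ctr (λ-bound): 0; acc (λ-bound): 0
order of uses: env, key, val
typing: ✓ — P
ordered: ✗, unused: ctr, acc — weakening required
linear: ✗, unused: ctr, acc — weakening required
affine: ✓, none of key, env, val, ctr, acc used more than once
relevant: ✗, unused: ctr, acc — weakening required
unrestricted: ✓, type-checks (P) and nothing is barred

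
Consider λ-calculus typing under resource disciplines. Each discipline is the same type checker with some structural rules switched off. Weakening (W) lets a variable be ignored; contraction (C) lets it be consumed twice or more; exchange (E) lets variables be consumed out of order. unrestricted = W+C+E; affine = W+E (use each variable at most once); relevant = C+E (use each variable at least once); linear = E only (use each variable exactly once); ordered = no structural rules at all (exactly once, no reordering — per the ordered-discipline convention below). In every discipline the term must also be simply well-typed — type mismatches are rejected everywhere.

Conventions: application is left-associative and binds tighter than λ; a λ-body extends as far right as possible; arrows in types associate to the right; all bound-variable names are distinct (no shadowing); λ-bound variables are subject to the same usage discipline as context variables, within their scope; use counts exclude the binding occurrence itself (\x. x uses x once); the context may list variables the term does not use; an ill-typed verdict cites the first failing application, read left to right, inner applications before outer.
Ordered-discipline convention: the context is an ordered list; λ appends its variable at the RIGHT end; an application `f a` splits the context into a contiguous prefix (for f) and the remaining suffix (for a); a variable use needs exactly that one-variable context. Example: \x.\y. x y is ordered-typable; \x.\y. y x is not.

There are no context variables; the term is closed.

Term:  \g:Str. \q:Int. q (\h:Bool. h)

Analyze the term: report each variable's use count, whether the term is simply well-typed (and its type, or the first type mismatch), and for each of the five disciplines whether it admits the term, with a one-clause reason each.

usage: g [bound]: 0, q [bound]: 1, h [bound]: 1
uses in reading order: q, h
typing: ill-typed: non-function type Int applied to an argument
ordered ✗ (the type mismatch rejects it)
linear ✗ (not simply typable)
affine ✗ (fails simple typing)
relevant ✗ (a type mismatch blocks all five)
unrestricted ✗ (the type mismatch rejects it)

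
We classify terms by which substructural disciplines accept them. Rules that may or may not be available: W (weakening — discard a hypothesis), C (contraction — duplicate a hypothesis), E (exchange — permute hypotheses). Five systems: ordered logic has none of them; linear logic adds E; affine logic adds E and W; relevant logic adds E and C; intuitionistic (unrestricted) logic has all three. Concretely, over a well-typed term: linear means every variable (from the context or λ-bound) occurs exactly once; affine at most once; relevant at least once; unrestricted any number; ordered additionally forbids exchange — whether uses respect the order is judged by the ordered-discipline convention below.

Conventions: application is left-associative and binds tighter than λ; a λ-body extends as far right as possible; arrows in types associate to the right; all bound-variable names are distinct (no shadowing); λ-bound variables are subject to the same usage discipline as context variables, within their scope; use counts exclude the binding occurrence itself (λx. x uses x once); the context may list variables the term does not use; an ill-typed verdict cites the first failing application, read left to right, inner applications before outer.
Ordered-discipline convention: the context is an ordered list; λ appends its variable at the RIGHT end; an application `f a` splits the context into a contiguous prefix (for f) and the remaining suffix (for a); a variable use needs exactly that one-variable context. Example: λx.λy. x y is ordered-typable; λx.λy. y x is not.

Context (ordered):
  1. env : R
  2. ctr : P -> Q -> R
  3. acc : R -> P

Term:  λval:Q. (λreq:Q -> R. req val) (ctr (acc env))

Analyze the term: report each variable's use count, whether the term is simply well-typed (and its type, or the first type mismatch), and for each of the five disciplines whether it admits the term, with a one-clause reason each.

usage: env: 1×, ctr: 1×, acc: 1×, val [bound]: 1×, req [bound]: 1×
uses in reading order: req, val, ctr, acc, env
typing: the term checks, with type Q -> R
ordered ✗ (use order req, val, ctr, acc, env needs exchange)
linear ✓ (env, ctr, acc, val, req: one use apiece)
affine ✓ (none of env, ctr, acc, val, req used more than once)
relevant ✓ (every one of env, ctr, acc, val, req appears)
unrestricted ✓ (well-typed at Q -> R; no restrictions here)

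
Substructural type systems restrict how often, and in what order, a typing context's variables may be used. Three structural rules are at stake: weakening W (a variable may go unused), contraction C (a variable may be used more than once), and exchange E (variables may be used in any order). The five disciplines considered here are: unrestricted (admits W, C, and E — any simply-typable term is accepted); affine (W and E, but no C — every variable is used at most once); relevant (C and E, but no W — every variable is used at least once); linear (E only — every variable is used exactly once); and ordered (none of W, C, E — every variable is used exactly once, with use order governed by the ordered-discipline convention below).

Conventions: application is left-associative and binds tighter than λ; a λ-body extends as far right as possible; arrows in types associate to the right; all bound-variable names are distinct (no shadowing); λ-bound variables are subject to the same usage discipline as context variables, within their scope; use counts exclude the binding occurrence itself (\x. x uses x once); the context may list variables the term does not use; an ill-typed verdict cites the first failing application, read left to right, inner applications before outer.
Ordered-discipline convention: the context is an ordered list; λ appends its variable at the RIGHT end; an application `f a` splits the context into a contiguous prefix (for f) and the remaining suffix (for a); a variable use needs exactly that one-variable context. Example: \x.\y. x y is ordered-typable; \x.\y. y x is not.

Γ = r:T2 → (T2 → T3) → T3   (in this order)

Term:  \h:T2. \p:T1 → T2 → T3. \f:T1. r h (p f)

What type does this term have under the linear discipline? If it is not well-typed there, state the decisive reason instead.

term : T2 → (T1 → T2 → T3) → T1 → T3
variable uses: r=1, h [bound]=1, p [bound]=1, f [bound]=1
left-to-right use order: r, h, p, f
typing: well-typed at T2 → (T1 → T2 → T3) → T1 → T3
across the five disciplines: ordered ✓, linear ✓, affine ✓, relevant ✓, unrestricted ✓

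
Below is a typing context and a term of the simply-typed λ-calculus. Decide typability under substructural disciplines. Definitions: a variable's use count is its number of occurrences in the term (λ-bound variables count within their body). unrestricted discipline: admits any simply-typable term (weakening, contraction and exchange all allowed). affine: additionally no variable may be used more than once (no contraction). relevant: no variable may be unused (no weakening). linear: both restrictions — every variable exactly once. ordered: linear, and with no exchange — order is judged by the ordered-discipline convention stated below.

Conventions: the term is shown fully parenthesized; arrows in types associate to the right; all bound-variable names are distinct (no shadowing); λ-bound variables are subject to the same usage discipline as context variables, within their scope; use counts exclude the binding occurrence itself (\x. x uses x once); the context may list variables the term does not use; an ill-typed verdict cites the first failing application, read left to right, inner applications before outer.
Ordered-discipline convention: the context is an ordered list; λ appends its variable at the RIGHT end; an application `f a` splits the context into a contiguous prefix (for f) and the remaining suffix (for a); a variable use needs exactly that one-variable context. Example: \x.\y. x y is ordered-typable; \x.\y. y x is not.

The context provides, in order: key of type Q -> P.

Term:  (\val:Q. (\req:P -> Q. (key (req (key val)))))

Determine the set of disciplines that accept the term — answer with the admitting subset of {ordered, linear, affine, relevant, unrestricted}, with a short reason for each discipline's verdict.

admitted in: relevant, unrestricted
usage: key: 2×, val (λ-bound): 1×, req (λ-bound): 1×
uses in reading order: key, req, key, val
typing: well-typed at Q -> (P -> Q) -> P
ordered: ✗ — repeated use of key ×2
linear: ✗ — repeated use of key ×2
affine: ✗ — repeated use of key ×2
relevant: ✓ — none of key, val, req goes unused
unrestricted: ✓ — simply typable at Q -> (P -> Q) -> P; W, C, E all held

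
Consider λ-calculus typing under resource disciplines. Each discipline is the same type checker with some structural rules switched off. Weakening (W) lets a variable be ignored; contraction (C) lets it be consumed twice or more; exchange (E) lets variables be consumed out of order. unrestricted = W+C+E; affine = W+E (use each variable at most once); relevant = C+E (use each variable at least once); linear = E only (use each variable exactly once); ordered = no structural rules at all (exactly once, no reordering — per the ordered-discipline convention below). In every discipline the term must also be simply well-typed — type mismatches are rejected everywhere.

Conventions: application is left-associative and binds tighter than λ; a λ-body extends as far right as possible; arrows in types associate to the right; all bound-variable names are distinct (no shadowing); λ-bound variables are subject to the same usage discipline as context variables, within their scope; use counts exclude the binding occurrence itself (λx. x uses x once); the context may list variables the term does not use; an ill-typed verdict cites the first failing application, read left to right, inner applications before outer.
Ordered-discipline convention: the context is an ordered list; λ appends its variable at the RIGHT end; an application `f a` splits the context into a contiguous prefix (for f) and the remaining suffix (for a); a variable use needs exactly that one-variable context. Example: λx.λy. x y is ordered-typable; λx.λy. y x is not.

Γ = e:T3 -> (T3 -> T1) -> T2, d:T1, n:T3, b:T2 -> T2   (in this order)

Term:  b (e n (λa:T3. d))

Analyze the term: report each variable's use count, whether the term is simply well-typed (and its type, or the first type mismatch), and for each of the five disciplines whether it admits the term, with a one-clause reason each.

use counts: e=1; d=1; n=1; b=1; a [bound]=0
order of uses: b, e, n, d
typing: the term checks, with type T2
ordered ✗ (a never used (weakening))
linear ✗ (a never used (weakening))
affine ✓ (none of e, d, n, b, a used more than once)
relevant ✗ (a never used (weakening))
unrestricted ✓ (type-checks (T2) and nothing is barred)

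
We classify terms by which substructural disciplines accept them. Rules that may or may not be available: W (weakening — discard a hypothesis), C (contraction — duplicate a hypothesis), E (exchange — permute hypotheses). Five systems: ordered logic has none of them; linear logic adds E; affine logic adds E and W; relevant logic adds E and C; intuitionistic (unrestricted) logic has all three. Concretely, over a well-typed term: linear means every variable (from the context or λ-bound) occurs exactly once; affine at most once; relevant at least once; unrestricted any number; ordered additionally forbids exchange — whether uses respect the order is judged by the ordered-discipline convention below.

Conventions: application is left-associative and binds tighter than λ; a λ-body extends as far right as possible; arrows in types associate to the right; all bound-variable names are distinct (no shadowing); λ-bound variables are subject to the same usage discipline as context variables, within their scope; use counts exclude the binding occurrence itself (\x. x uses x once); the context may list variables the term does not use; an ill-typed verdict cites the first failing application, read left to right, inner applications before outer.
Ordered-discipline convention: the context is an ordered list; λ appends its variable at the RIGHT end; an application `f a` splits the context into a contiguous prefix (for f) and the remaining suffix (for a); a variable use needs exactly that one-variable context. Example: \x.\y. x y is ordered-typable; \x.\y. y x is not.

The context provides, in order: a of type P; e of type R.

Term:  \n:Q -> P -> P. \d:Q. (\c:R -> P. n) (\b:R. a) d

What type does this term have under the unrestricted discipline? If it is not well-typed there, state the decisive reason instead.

term : (Q -> P -> P) -> Q -> P -> P
usage: a: 1, e: 0, n (λ-bound): 1, d (λ-bound): 1, c (λ-bound): 0, b (λ-bound): 0
use order (left to right): n, a, d
typing: well-typed — term : (Q -> P -> P) -> Q -> P -> P
all disciplines: ordered ✗ · linear ✗ · affine ✓ · relevant ✗ · unrestricted ✓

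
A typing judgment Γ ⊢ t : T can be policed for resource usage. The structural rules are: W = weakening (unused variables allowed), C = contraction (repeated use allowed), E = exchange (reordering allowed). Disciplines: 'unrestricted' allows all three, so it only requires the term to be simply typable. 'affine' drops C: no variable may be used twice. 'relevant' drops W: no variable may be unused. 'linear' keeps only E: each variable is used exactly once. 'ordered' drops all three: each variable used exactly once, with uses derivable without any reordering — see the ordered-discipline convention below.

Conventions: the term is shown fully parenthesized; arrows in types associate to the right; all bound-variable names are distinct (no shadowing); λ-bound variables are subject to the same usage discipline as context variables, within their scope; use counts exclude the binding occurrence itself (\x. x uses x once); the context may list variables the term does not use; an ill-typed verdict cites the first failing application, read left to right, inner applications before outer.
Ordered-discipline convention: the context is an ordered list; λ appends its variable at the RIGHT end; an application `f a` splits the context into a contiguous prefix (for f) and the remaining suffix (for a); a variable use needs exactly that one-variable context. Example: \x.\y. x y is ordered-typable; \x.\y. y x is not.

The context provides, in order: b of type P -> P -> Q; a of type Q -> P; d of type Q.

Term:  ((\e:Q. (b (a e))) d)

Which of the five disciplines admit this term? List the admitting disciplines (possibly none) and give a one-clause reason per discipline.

accepted by: ordered, linear, affine, relevant, unrestricted
use counts: b ×1; a ×1; d ×1; e (λ-bound) ×1
use order (left to right): b, a, e, d
typing: well-typed at P -> Q
ordered ✓ (b, a, d, e: once each, no exchange needed)
linear ✓ (b, a, d, e: one use apiece)
affine ✓ (none of b, a, d, e used more than once)
relevant ✓ (every one of b, a, d, e appears)
unrestricted ✓ (simply typable at P -> Q; W, C, E all held)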